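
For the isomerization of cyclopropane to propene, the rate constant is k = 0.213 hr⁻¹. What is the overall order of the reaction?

first order (1)

Step 1: The units of k for an nth-order reaction are (concentration)^(1-n)·(time)⁻¹.
Step 2: Here k has units hr⁻¹, so the concentration exponent is 0.
Step 3: 1 - n = 0 ⇒ n = 1. The reaction is first order.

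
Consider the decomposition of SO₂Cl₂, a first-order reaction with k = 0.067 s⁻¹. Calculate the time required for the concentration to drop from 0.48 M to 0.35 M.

4.714 s

Step 1: For first-order: t = ln([SO₂Cl₂]₀/[SO₂Cl₂])/k
Step 2: t = ln(0.48/0.35)/0.067
Step 3: t = ln(1.371)/0.067
Step 4: t = 0.3159/0.067 = 4.714 s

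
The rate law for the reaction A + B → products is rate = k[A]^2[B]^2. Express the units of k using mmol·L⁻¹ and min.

(mmol·L⁻¹)⁻³·min⁻¹

Step 1: Overall order = 2 + 2 = 4.
Step 2: rate has units mmol·L⁻¹·min⁻¹; [A]^2[B]^2 has units (mmol·L⁻¹)^4.
Step 3: k = rate/([A]^2[B]^2), so units of k = (mmol·L⁻¹)^(1-4)·min⁻¹ = (mmol·L⁻¹)⁻³·min⁻¹.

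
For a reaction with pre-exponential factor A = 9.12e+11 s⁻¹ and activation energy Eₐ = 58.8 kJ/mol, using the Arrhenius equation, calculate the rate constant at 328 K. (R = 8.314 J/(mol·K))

3.94e+02 s⁻¹

Step 1: Use the Arrhenius equation: k = A × exp(-Eₐ/RT)
Step 2: Convert Eₐ to J/mol: 58.8 kJ/mol = 58800 J/mol
Step 3: Calculate the exponent: -Eₐ/(RT) = -58800/(8.314 × 328) = -21.56222
Step 4: k = 9.12e+11 × exp(-21.56222)
Step 5: k = 9.12e+11 × 4.32162e-10 = 3.9413e+02 s⁻¹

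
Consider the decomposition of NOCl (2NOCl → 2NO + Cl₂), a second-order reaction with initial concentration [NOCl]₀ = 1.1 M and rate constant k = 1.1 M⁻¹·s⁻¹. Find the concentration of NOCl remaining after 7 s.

0.1162 M

Step 1: For a second-order reaction: 1/[NOCl] = 1/[NOCl]₀ + kt
Step 2: 1/[NOCl] = 1/1.1 + 1.1 × 7
Step 3: 1/[NOCl] = 0.9091 + 7.7 = 8.609
Step 4: [NOCl] = 1/8.609 = 0.1162 M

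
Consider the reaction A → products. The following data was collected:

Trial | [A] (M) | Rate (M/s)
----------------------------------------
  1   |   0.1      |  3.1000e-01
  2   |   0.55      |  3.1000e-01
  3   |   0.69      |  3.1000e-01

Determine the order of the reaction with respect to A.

zeroth order (0)

Step 1: Compare trials - when concentration changes, rate stays constant.
Step 2: rate₂/rate₁ = 3.1000e-01/3.1000e-01 = 1
Step 3: [A]₂/[A]₁ = 0.55/0.1 = 5.5
Step 4: Since rate ratio ≈ (conc ratio)^0, the reaction is zeroth order.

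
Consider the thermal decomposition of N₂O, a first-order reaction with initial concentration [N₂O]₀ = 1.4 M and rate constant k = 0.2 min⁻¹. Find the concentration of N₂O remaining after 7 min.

0.3452 M

Step 1: For a first-order reaction: [N₂O] = [N₂O]₀ × e^(-kt)
Step 2: [N₂O] = 1.4 × e^(-0.2 × 7)
Step 3: [N₂O] = 1.4 × e^(-1.4)
Step 4: [N₂O] = 1.4 × 0.246597 = 0.3452 M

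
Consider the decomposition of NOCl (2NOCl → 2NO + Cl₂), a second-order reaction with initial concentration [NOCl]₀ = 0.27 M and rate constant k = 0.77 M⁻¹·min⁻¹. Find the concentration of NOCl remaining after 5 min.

0.1324 M

Step 1: For a second-order reaction: 1/[NOCl] = 1/[NOCl]₀ + kt
Step 2: 1/[NOCl] = 1/0.27 + 0.77 × 5
Step 3: 1/[NOCl] = 3.704 + 3.85 = 7.554
Step 4: [NOCl] = 1/7.554 = 0.1324 M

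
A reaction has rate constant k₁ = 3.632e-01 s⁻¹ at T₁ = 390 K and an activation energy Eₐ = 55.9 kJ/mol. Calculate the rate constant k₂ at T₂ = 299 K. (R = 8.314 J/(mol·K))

1.912e-03 s⁻¹

Step 1: Use the two-temperature Arrhenius form: ln(k₂/k₁) = -Eₐ/R × (1/T₂ - 1/T₁)
Step 2: Convert Eₐ to J/mol: 55.9 kJ/mol = 55900 J/mol
Step 3: 1/T₂ - 1/T₁ = 1/299 - 1/390 = 7.803790e-04 K⁻¹
Step 4: ln(k₂/k₁) = -55900/8.314 × 7.803790e-04 = -5.24696
Step 5: k₂ = k₁ × exp(-5.24696) = 3.632e-01 × 5.26350e-03 = 1.912e-03 s⁻¹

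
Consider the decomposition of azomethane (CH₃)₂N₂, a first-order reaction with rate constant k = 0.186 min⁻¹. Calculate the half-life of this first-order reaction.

3.727 min

Step 1: For a first-order reaction, t₁/₂ = ln(2)/k
Step 2: t₁/₂ = ln(2)/0.186
Step 3: t₁/₂ = 0.6931/0.186 = 3.727 min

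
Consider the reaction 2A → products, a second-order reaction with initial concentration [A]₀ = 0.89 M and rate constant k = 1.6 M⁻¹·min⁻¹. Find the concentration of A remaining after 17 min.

0.03531 M

Step 1: For a second-order reaction: 1/[A] = 1/[A]₀ + kt
Step 2: 1/[A] = 1/0.89 + 1.6 × 17
Step 3: 1/[A] = 1.124 + 27.2 = 28.32
Step 4: [A] = 1/28.32 = 0.03531 M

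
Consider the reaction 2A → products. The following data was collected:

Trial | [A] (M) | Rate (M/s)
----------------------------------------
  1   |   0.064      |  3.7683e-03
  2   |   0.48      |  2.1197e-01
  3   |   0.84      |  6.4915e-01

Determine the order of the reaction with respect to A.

second order (2)

Step 1: Compare trials to find order n where rate₂/rate₁ = ([A]₂/[A]₁)^n
Step 2: rate₂/rate₁ = 2.1197e-01/3.7683e-03 = 56.25
Step 3: [A]₂/[A]₁ = 0.48/0.064 = 7.5
Step 4: n = ln(56.25)/ln(7.5) = 2.00 ≈ 2
Step 5: The reaction is second order in A.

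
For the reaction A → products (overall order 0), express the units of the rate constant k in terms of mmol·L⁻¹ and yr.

mmol·L⁻¹·yr⁻¹

Step 1: For overall order n, rate = k × (concentration)^n.
Step 2: Rate has units mmol·L⁻¹·yr⁻¹; concentration term has units (mmol·L⁻¹)^0.
Step 3: k = rate / (concentration)^n, so units of k = (mmol·L⁻¹)^(1-0)·yr⁻¹ = mmol·L⁻¹·yr⁻¹.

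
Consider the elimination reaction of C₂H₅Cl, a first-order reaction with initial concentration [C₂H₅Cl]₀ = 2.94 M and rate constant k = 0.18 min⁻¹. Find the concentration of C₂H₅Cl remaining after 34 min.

0.006463 M

Step 1: For a first-order reaction: [C₂H₅Cl] = [C₂H₅Cl]₀ × e^(-kt)
Step 2: [C₂H₅Cl] = 2.94 × e^(-0.18 × 34)
Step 3: [C₂H₅Cl] = 2.94 × e^(-6.12)
Step 4: [C₂H₅Cl] = 2.94 × 0.00219846 = 0.006463 M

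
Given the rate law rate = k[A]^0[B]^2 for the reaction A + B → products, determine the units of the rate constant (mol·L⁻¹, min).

(mol·L⁻¹)⁻¹·min⁻¹

Step 1: Overall order = 0 + 2 = 2.
Step 2: rate has units mol·L⁻¹·min⁻¹; [A]^0[B]^2 has units (mol·L⁻¹)^2.
Step 3: k = rate/([A]^0[B]^2), so units of k = (mol·L⁻¹)^(1-2)·min⁻¹ = (mol·L⁻¹)⁻¹·min⁻¹.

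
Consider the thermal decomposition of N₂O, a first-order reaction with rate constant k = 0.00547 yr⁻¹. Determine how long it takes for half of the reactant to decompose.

126.7 yr

Step 1: For a first-order reaction, t₁/₂ = ln(2)/k
Step 2: t₁/₂ = ln(2)/0.00547
Step 3: t₁/₂ = 0.6931/0.00547 = 126.7 yr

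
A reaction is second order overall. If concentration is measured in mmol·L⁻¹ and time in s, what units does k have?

(mmol·L⁻¹)⁻¹·s⁻¹

Step 1: For overall order n, rate = k × (concentration)^n.
Step 2: Rate has units mmol·L⁻¹·s⁻¹; concentration term has units (mmol·L⁻¹)^2.
Step 3: k = rate / (concentration)^n, so units of k = (mmol·L⁻¹)^(1-2)·s⁻¹ = (mmol·L⁻¹)⁻¹·s⁻¹.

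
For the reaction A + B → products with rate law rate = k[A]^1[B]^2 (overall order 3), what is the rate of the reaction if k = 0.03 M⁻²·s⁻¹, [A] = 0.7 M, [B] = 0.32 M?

0.00215 M/s

Step 1: The rate law is rate = k[A]^1[B]^2, overall order = 1+2 = 3
Step 2: Substitute values: rate = 0.03 × (0.7)^1 × (0.32)^2
Step 3: rate = 0.03 × 0.7 × 0.1024 = 0.0021504 M/s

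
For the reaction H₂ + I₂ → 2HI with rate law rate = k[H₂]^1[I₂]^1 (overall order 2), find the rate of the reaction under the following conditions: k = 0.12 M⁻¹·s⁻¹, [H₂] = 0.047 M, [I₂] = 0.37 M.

0.002087 M/s

Step 1: The rate law is rate = k[H₂]^1[I₂]^1, overall order = 1+1 = 2
Step 2: Substitute values: rate = 0.12 × (0.047)^1 × (0.37)^1
Step 3: rate = 0.12 × 0.047 × 0.37 = 0.0020868 M/s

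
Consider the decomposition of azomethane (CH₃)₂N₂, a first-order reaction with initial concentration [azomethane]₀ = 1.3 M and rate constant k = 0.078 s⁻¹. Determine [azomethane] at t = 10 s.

0.5959 M

Step 1: For a first-order reaction: [azomethane] = [azomethane]₀ × e^(-kt)
Step 2: [azomethane] = 1.3 × e^(-0.078 × 10)
Step 3: [azomethane] = 1.3 × e^(-0.78)
Step 4: [azomethane] = 1.3 × 0.458406 = 0.5959 M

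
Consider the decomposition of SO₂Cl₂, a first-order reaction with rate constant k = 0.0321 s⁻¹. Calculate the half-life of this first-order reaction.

21.59 s

Step 1: For a first-order reaction, t₁/₂ = ln(2)/k
Step 2: t₁/₂ = ln(2)/0.0321
Step 3: t₁/₂ = 0.6931/0.0321 = 21.59 s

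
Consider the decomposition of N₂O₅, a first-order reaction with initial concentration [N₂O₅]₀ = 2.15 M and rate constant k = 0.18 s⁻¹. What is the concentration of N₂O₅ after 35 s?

0.003948 M

Step 1: For a first-order reaction: [N₂O₅] = [N₂O₅]₀ × e^(-kt)
Step 2: [N₂O₅] = 2.15 × e^(-0.18 × 35)
Step 3: [N₂O₅] = 2.15 × e^(-6.3)
Step 4: [N₂O₅] = 2.15 × 0.0018363 = 0.003948 M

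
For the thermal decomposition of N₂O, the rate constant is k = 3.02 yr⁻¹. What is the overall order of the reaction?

first order (1)

Step 1: The units of k for an nth-order reaction are (concentration)^(1-n)·(time)⁻¹.
Step 2: Here k has units yr⁻¹, so the concentration exponent is 0.
Step 3: 1 - n = 0 ⇒ n = 1. The reaction is first order.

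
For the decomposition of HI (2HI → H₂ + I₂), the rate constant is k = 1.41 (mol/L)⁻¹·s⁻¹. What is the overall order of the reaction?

second order (2)

Step 1: The units of k for an nth-order reaction are (concentration)^(1-n)·(time)⁻¹.
Step 2: Here k has units (mol/L)⁻¹·s⁻¹, so the concentration exponent is -1.
Step 3: 1 - n = -1 ⇒ n = 2. The reaction is second order.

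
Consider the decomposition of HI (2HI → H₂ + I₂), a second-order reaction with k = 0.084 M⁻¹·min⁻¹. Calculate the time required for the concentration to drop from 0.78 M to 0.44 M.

11.79 min

Step 1: For second-order: t = (1/[HI] - 1/[HI]₀)/k
Step 2: t = (1/0.44 - 1/0.78)/0.084
Step 3: t = (2.273 - 1.282)/0.084
Step 4: t = 0.9907/0.084 = 11.79 min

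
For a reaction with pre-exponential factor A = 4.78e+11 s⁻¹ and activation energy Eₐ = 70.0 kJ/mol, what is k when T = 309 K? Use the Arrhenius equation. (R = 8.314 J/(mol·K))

7.01e-01 s⁻¹

Step 1: Use the Arrhenius equation: k = A × exp(-Eₐ/RT)
Step 2: Convert Eₐ to J/mol: 70.0 kJ/mol = 70000 J/mol
Step 3: Calculate the exponent: -Eₐ/(RT) = -70000/(8.314 × 309) = -27.24768
Step 4: k = 4.78e+11 × exp(-27.24768)
Step 5: k = 4.78e+11 × 1.46718e-12 = 7.0131e-01 s⁻¹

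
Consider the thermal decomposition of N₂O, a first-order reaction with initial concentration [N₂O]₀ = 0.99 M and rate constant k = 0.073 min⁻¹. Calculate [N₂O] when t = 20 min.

0.2299 M

Step 1: For a first-order reaction: [N₂O] = [N₂O]₀ × e^(-kt)
Step 2: [N₂O] = 0.99 × e^(-0.073 × 20)
Step 3: [N₂O] = 0.99 × e^(-1.46)
Step 4: [N₂O] = 0.99 × 0.232236 = 0.2299 M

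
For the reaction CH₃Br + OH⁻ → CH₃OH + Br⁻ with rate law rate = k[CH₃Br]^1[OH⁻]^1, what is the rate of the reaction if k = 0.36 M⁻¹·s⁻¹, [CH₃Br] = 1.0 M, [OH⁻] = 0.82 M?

0.2952 M/s

Step 1: The rate law is rate = k[CH₃Br]^1[OH⁻]^1
Step 2: Substitute: rate = 0.36 × (1.0)^1 × (0.82)^1
Step 3: rate = 0.36 × 1 × 0.82 = 0.2952 M/s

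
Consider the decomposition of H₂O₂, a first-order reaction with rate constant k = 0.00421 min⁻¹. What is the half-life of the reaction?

164.6 min

Step 1: For a first-order reaction, t₁/₂ = ln(2)/k
Step 2: t₁/₂ = ln(2)/0.00421
Step 3: t₁/₂ = 0.6931/0.00421 = 164.6 min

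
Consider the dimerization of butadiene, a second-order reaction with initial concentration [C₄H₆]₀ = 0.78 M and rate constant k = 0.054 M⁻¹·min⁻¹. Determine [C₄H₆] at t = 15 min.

0.478 M

Step 1: For a second-order reaction: 1/[C₄H₆] = 1/[C₄H₆]₀ + kt
Step 2: 1/[C₄H₆] = 1/0.78 + 0.054 × 15
Step 3: 1/[C₄H₆] = 1.282 + 0.81 = 2.092
Step 4: [C₄H₆] = 1/2.092 = 0.478 M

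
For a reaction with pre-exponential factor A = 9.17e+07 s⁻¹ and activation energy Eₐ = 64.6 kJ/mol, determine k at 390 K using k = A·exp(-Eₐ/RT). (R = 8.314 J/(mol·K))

2.04e-01 s⁻¹

Step 1: Use the Arrhenius equation: k = A × exp(-Eₐ/RT)
Step 2: Convert Eₐ to J/mol: 64.6 kJ/mol = 64600 J/mol
Step 3: Calculate the exponent: -Eₐ/(RT) = -64600/(8.314 × 390) = -19.92314
Step 4: k = 9.17e+07 × exp(-19.92314)
Step 5: k = 9.17e+07 × 2.22582e-09 = 2.0411e-01 s⁻¹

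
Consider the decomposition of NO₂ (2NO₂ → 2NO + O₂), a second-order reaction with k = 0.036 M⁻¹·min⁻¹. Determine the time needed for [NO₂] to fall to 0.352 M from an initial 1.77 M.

63.22 min

Step 1: For second-order: t = (1/[NO₂] - 1/[NO₂]₀)/k
Step 2: t = (1/0.352 - 1/1.77)/0.036
Step 3: t = (2.841 - 0.565)/0.036
Step 4: t = 2.276/0.036 = 63.22 min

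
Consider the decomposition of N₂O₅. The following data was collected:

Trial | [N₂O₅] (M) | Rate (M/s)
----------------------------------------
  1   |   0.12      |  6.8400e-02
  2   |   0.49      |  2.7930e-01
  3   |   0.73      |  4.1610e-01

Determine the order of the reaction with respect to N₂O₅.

first order (1)

Step 1: Compare trials to find order n where rate₂/rate₁ = ([N₂O₅]₂/[N₂O₅]₁)^n
Step 2: rate₂/rate₁ = 2.7930e-01/6.8400e-02 = 4.083
Step 3: [N₂O₅]₂/[N₂O₅]₁ = 0.49/0.12 = 4.083
Step 4: n = ln(4.083)/ln(4.083) = 1.00 ≈ 1
Step 5: The reaction is first order in N₂O₅.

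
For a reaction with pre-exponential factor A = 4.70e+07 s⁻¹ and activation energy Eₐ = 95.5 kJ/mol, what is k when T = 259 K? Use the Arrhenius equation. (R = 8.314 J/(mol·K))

2.58e-12 s⁻¹

Step 1: Use the Arrhenius equation: k = A × exp(-Eₐ/RT)
Step 2: Convert Eₐ to J/mol: 95.5 kJ/mol = 95500 J/mol
Step 3: Calculate the exponent: -Eₐ/(RT) = -95500/(8.314 × 259) = -44.35000
Step 4: k = 4.70e+07 × exp(-44.35000)
Step 5: k = 4.70e+07 × 5.48327e-20 = 2.5771e-12 s⁻¹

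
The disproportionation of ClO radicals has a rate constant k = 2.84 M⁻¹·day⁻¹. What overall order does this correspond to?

second order (2)

Step 1: The units of k for an nth-order reaction are (concentration)^(1-n)·(time)⁻¹.
Step 2: Here k has units M⁻¹·day⁻¹, so the concentration exponent is -1.
Step 3: 1 - n = -1 ⇒ n = 2. The reaction is second order.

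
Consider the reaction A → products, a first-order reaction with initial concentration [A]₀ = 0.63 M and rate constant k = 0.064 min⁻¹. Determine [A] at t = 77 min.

0.004562 M

Step 1: For a first-order reaction: [A] = [A]₀ × e^(-kt)
Step 2: [A] = 0.63 × e^(-0.064 × 77)
Step 3: [A] = 0.63 × e^(-4.928)
Step 4: [A] = 0.63 × 0.00724097 = 0.004562 M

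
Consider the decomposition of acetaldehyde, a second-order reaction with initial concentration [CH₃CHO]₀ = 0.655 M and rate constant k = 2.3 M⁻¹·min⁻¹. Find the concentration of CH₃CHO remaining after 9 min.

0.04499 M

Step 1: For a second-order reaction: 1/[CH₃CHO] = 1/[CH₃CHO]₀ + kt
Step 2: 1/[CH₃CHO] = 1/0.655 + 2.3 × 9
Step 3: 1/[CH₃CHO] = 1.527 + 20.7 = 22.23
Step 4: [CH₃CHO] = 1/22.23 = 0.04499 M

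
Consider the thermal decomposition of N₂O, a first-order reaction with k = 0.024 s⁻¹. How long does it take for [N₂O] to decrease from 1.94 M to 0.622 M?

47.4 s

Step 1: For first-order: t = ln([N₂O]₀/[N₂O])/k
Step 2: t = ln(1.94/0.622)/0.024
Step 3: t = ln(3.119)/0.024
Step 4: t = 1.138/0.024 = 47.4 s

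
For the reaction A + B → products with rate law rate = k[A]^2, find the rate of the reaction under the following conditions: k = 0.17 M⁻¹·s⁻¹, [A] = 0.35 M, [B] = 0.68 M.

0.02082 M/s

Step 1: The rate law is rate = k[A]^2
Step 2: Note that the rate does not depend on [B] (zero order in B).
Step 3: rate = 0.17 × (0.35)^2 = 0.020825 M/s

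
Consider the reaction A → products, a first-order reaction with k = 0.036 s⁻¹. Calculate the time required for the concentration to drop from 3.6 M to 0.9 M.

38.51 s

Step 1: For first-order: t = ln([A]₀/[A])/k
Step 2: t = ln(3.6/0.9)/0.036
Step 3: t = ln(4)/0.036
Step 4: t = 1.386/0.036 = 38.51 s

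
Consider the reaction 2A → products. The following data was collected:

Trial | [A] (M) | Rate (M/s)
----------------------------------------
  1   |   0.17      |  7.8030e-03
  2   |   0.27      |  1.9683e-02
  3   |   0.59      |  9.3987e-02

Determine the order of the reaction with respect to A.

second order (2)

Step 1: Compare trials to find order n where rate₂/rate₁ = ([A]₂/[A]₁)^n
Step 2: rate₂/rate₁ = 1.9683e-02/7.8030e-03 = 2.522
Step 3: [A]₂/[A]₁ = 0.27/0.17 = 1.588
Step 4: n = ln(2.522)/ln(1.588) = 2.00 ≈ 2
Step 5: The reaction is second order in A.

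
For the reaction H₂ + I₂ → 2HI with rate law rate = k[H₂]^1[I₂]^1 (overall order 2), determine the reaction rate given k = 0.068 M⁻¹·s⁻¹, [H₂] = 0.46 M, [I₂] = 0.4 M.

0.01251 M/s

Step 1: The rate law is rate = k[H₂]^1[I₂]^1, overall order = 1+1 = 2
Step 2: Substitute values: rate = 0.068 × (0.46)^1 × (0.4)^1
Step 3: rate = 0.068 × 0.46 × 0.4 = 0.012512 M/s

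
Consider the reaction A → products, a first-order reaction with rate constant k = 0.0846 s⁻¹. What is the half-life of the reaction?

8.193 s

Step 1: For a first-order reaction, t₁/₂ = ln(2)/k
Step 2: t₁/₂ = ln(2)/0.0846
Step 3: t₁/₂ = 0.6931/0.0846 = 8.193 s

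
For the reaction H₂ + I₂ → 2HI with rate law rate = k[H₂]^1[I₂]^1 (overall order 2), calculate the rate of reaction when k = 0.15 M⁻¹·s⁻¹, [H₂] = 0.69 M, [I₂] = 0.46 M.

0.04761 M/s

Step 1: The rate law is rate = k[H₂]^1[I₂]^1, overall order = 1+1 = 2
Step 2: Substitute values: rate = 0.15 × (0.69)^1 × (0.46)^1
Step 3: rate = 0.15 × 0.69 × 0.46 = 0.04761 M/s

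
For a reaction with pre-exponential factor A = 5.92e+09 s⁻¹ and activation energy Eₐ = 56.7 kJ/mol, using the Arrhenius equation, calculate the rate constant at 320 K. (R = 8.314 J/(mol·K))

3.29e+00 s⁻¹

Step 1: Use the Arrhenius equation: k = A × exp(-Eₐ/RT)
Step 2: Convert Eₐ to J/mol: 56.7 kJ/mol = 56700 J/mol
Step 3: Calculate the exponent: -Eₐ/(RT) = -56700/(8.314 × 320) = -21.31194
Step 4: k = 5.92e+09 × exp(-21.31194)
Step 5: k = 5.92e+09 × 5.55063e-10 = 3.2860e+00 s⁻¹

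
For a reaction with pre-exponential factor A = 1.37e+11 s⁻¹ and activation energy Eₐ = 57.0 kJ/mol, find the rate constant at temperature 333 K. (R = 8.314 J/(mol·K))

1.57e+02 s⁻¹

Step 1: Use the Arrhenius equation: k = A × exp(-Eₐ/RT)
Step 2: Convert Eₐ to J/mol: 57.0 kJ/mol = 57000 J/mol
Step 3: Calculate the exponent: -Eₐ/(RT) = -57000/(8.314 × 333) = -20.58831
Step 4: k = 1.37e+11 × exp(-20.58831)
Step 5: k = 1.37e+11 × 1.14449e-09 = 1.5680e+02 s⁻¹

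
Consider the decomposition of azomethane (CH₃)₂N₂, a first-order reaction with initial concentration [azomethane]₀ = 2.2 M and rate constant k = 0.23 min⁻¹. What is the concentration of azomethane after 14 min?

0.0879 M

Step 1: For a first-order reaction: [azomethane] = [azomethane]₀ × e^(-kt)
Step 2: [azomethane] = 2.2 × e^(-0.23 × 14)
Step 3: [azomethane] = 2.2 × e^(-3.22)
Step 4: [azomethane] = 2.2 × 0.0399551 = 0.0879 M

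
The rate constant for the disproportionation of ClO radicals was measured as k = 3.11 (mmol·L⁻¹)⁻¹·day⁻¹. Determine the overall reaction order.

second order (2)

Step 1: The units of k for an nth-order reaction are (concentration)^(1-n)·(time)⁻¹.
Step 2: Here k has units (mmol·L⁻¹)⁻¹·day⁻¹, so the concentration exponent is -1.
Step 3: 1 - n = -1 ⇒ n = 2. The reaction is second order.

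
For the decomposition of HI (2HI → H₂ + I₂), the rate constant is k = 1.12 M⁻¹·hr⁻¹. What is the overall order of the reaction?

second order (2)

Step 1: The units of k for an nth-order reaction are (concentration)^(1-n)·(time)⁻¹.
Step 2: Here k has units M⁻¹·hr⁻¹, so the concentration exponent is -1.
Step 3: 1 - n = -1 ⇒ n = 2. The reaction is second order.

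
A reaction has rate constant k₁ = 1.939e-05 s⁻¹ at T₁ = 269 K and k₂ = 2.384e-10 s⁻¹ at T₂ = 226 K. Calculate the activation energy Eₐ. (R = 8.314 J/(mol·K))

132.9 kJ/mol

Step 1: Use the two-temperature Arrhenius form: ln(k₂/k₁) = -Eₐ/R × (1/T₂ - 1/T₁)
Step 2: ln(k₂/k₁) = ln(2.384e-10/1.939e-05) = ln(1.2295e-05) = -11.3063
Step 3: 1/T₂ - 1/T₁ = 1/226 - 1/269 = 7.073066e-04 K⁻¹
Step 4: Eₐ = -R × ln(k₂/k₁) / (1/T₂ - 1/T₁) = -8.314 × -11.3063 / 7.073066e-04
Step 5: Eₐ = 1.3290e+05 J/mol = 132.9 kJ/mol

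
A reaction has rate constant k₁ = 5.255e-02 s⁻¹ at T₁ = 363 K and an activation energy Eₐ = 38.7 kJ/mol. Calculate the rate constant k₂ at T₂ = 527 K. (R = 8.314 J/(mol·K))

2.842e+00 s⁻¹

Step 1: Use the two-temperature Arrhenius form: ln(k₂/k₁) = -Eₐ/R × (1/T₂ - 1/T₁)
Step 2: Convert Eₐ to J/mol: 38.7 kJ/mol = 38700 J/mol
Step 3: 1/T₂ - 1/T₁ = 1/527 - 1/363 = -8.572877e-04 K⁻¹
Step 4: ln(k₂/k₁) = -38700/8.314 × -8.572877e-04 = 3.99050
Step 5: k₂ = k₁ × exp(3.99050) = 5.255e-02 × 5.40819e+01 = 2.842e+00 s⁻¹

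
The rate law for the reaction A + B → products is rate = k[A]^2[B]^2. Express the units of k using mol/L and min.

(mol/L)⁻³·min⁻¹

Step 1: Overall order = 2 + 2 = 4.
Step 2: rate has units mol/L·min⁻¹; [A]^2[B]^2 has units (mol/L)^4.
Step 3: k = rate/([A]^2[B]^2), so units of k = (mol/L)^(1-4)·min⁻¹ = (mol/L)⁻³·min⁻¹.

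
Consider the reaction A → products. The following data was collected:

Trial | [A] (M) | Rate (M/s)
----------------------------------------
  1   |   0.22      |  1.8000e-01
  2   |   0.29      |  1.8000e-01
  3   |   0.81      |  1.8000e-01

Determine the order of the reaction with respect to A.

zeroth order (0)

Step 1: Compare trials - when concentration changes, rate stays constant.
Step 2: rate₂/rate₁ = 1.8000e-01/1.8000e-01 = 1
Step 3: [A]₂/[A]₁ = 0.29/0.22 = 1.318
Step 4: Since rate ratio ≈ (conc ratio)^0, the reaction is zeroth order.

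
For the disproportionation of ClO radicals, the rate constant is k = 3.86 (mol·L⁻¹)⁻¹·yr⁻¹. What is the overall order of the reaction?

second order (2)

Step 1: The units of k for an nth-order reaction are (concentration)^(1-n)·(time)⁻¹.
Step 2: Here k has units (mol·L⁻¹)⁻¹·yr⁻¹, so the concentration exponent is -1.
Step 3: 1 - n = -1 ⇒ n = 2. The reaction is second order.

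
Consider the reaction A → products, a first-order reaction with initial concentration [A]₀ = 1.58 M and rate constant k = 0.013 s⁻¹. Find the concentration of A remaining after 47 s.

0.8576 M

Step 1: For a first-order reaction: [A] = [A]₀ × e^(-kt)
Step 2: [A] = 1.58 × e^(-0.013 × 47)
Step 3: [A] = 1.58 × e^(-0.611)
Step 4: [A] = 1.58 × 0.542808 = 0.8576 M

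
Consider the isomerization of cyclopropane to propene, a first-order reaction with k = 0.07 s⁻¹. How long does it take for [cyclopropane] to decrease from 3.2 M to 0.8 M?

19.8 s

Step 1: For first-order: t = ln([cyclopropane]₀/[cyclopropane])/k
Step 2: t = ln(3.2/0.8)/0.07
Step 3: t = ln(4)/0.07
Step 4: t = 1.386/0.07 = 19.8 s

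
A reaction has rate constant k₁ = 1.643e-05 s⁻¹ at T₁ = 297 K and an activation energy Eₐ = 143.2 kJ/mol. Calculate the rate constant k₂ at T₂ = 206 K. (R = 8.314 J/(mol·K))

1.230e-16 s⁻¹

Step 1: Use the two-temperature Arrhenius form: ln(k₂/k₁) = -Eₐ/R × (1/T₂ - 1/T₁)
Step 2: Convert Eₐ to J/mol: 143.2 kJ/mol = 143200 J/mol
Step 3: 1/T₂ - 1/T₁ = 1/206 - 1/297 = 1.487366e-03 K⁻¹
Step 4: ln(k₂/k₁) = -143200/8.314 × 1.487366e-03 = -25.61833
Step 5: k₂ = k₁ × exp(-25.61833) = 1.643e-05 × 7.48343e-12 = 1.230e-16 s⁻¹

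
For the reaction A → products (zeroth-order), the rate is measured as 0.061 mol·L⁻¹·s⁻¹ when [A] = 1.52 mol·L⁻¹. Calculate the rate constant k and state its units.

0.061 mol·L⁻¹·s⁻¹

Step 1: For a zeroth-order reaction, rate = k (independent of concentration).
Step 2: k = rate = 0.061 mol·L⁻¹·s⁻¹.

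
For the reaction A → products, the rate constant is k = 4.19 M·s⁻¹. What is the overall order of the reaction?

zeroth order (0)

Step 1: The units of k for an nth-order reaction are (concentration)^(1-n)·(time)⁻¹.
Step 2: Here k has units M·s⁻¹, so the concentration exponent is 1.
Step 3: 1 - n = 1 ⇒ n = 0. The reaction is zeroth order.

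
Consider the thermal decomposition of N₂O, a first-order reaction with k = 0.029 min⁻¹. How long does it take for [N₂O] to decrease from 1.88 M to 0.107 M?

98.83 min

Step 1: For first-order: t = ln([N₂O]₀/[N₂O])/k
Step 2: t = ln(1.88/0.107)/0.029
Step 3: t = ln(17.57)/0.029
Step 4: t = 2.866/0.029 = 98.83 min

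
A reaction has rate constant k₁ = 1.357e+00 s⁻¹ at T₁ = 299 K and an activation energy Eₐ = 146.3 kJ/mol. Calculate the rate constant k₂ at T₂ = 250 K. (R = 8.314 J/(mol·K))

1.327e-05 s⁻¹

Step 1: Use the two-temperature Arrhenius form: ln(k₂/k₁) = -Eₐ/R × (1/T₂ - 1/T₁)
Step 2: Convert Eₐ to J/mol: 146.3 kJ/mol = 146300 J/mol
Step 3: 1/T₂ - 1/T₁ = 1/250 - 1/299 = 6.555184e-04 K⁻¹
Step 4: ln(k₂/k₁) = -146300/8.314 × 6.555184e-04 = -11.53504
Step 5: k₂ = k₁ × exp(-11.53504) = 1.357e+00 × 9.78128e-06 = 1.327e-05 s⁻¹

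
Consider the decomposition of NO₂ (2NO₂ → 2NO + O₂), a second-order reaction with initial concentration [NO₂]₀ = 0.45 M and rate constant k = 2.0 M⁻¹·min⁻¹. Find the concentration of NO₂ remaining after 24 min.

0.01991 M

Step 1: For a second-order reaction: 1/[NO₂] = 1/[NO₂]₀ + kt
Step 2: 1/[NO₂] = 1/0.45 + 2.0 × 24
Step 3: 1/[NO₂] = 2.222 + 48 = 50.22
Step 4: [NO₂] = 1/50.22 = 0.01991 M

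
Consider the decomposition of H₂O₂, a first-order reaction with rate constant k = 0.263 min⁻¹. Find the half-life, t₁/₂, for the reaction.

2.636 min

Step 1: For a first-order reaction, t₁/₂ = ln(2)/k
Step 2: t₁/₂ = ln(2)/0.263
Step 3: t₁/₂ = 0.6931/0.263 = 2.636 min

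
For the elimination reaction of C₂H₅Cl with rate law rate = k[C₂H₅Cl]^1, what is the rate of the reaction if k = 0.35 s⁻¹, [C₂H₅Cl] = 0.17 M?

0.0595 M/s

Step 1: Identify the rate law: rate = k[C₂H₅Cl]^1
Step 2: Substitute values: rate = 0.35 × (0.17)^1
Step 3: Calculate: rate = 0.35 × 0.17 = 0.0595 M/s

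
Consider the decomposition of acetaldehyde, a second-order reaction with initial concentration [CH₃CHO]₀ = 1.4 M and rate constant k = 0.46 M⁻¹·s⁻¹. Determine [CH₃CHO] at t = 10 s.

0.1882 M

Step 1: For a second-order reaction: 1/[CH₃CHO] = 1/[CH₃CHO]₀ + kt
Step 2: 1/[CH₃CHO] = 1/1.4 + 0.46 × 10
Step 3: 1/[CH₃CHO] = 0.7143 + 4.6 = 5.314
Step 4: [CH₃CHO] = 1/5.314 = 0.1882 M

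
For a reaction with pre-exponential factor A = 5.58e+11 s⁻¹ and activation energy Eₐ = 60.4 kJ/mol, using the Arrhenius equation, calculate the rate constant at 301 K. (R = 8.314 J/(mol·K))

1.84e+01 s⁻¹

Step 1: Use the Arrhenius equation: k = A × exp(-Eₐ/RT)
Step 2: Convert Eₐ to J/mol: 60.4 kJ/mol = 60400 J/mol
Step 3: Calculate the exponent: -Eₐ/(RT) = -60400/(8.314 × 301) = -24.13573
Step 4: k = 5.58e+11 × exp(-24.13573)
Step 5: k = 5.58e+11 × 3.29599e-11 = 1.8392e+01 s⁻¹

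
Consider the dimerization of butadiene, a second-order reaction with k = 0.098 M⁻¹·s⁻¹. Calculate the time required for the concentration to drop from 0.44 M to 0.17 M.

36.83 s

Step 1: For second-order: t = (1/[C₄H₆] - 1/[C₄H₆]₀)/k
Step 2: t = (1/0.17 - 1/0.44)/0.098
Step 3: t = (5.882 - 2.273)/0.098
Step 4: t = 3.61/0.098 = 36.83 s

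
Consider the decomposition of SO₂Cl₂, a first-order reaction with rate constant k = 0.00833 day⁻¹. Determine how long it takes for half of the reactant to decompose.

83.21 day

Step 1: For a first-order reaction, t₁/₂ = ln(2)/k
Step 2: t₁/₂ = ln(2)/0.00833
Step 3: t₁/₂ = 0.6931/0.00833 = 83.21 day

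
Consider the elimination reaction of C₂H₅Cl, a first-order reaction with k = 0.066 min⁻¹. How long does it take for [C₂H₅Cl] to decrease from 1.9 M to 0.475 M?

21 min

Step 1: For first-order: t = ln([C₂H₅Cl]₀/[C₂H₅Cl])/k
Step 2: t = ln(1.9/0.475)/0.066
Step 3: t = ln(4)/0.066
Step 4: t = 1.386/0.066 = 21 min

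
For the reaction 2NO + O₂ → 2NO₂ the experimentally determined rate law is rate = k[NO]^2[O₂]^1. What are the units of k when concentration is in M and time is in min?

M⁻²·min⁻¹

Step 1: Overall order = 2 + 1 = 3.
Step 2: rate has units M·min⁻¹; [NO]^2[O₂]^1 has units M^3.
Step 3: k = rate/([NO]^2[O₂]^1), so units of k = M^(1-3)·min⁻¹ = M⁻²·min⁻¹.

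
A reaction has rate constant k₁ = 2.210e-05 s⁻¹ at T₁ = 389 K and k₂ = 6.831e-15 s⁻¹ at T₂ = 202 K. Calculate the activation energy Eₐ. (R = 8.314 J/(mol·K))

76.5 kJ/mol

Step 1: Use the two-temperature Arrhenius form: ln(k₂/k₁) = -Eₐ/R × (1/T₂ - 1/T₁)
Step 2: ln(k₂/k₁) = ln(6.831e-15/2.210e-05) = ln(3.09095e-10) = -21.8974
Step 3: 1/T₂ - 1/T₁ = 1/202 - 1/389 = 2.379801e-03 K⁻¹
Step 4: Eₐ = -R × ln(k₂/k₁) / (1/T₂ - 1/T₁) = -8.314 × -21.8974 / 2.379801e-03
Step 5: Eₐ = 7.6500e+04 J/mol = 76.5 kJ/mol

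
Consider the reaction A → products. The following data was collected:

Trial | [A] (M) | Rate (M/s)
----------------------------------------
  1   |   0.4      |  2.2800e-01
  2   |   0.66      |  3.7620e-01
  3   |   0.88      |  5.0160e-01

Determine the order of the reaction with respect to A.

first order (1)

Step 1: Compare trials to find order n where rate₂/rate₁ = ([A]₂/[A]₁)^n
Step 2: rate₂/rate₁ = 3.7620e-01/2.2800e-01 = 1.65
Step 3: [A]₂/[A]₁ = 0.66/0.4 = 1.65
Step 4: n = ln(1.65)/ln(1.65) = 1.00 ≈ 1
Step 5: The reaction is first order in A.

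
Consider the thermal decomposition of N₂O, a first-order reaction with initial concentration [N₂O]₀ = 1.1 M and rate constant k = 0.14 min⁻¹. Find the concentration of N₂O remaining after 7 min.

0.4128 M

Step 1: For a first-order reaction: [N₂O] = [N₂O]₀ × e^(-kt)
Step 2: [N₂O] = 1.1 × e^(-0.14 × 7)
Step 3: [N₂O] = 1.1 × e^(-0.98)
Step 4: [N₂O] = 1.1 × 0.375311 = 0.4128 M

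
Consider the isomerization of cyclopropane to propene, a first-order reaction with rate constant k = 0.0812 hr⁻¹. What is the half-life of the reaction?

8.536 hr

Step 1: For a first-order reaction, t₁/₂ = ln(2)/k
Step 2: t₁/₂ = ln(2)/0.0812
Step 3: t₁/₂ = 0.6931/0.0812 = 8.536 hr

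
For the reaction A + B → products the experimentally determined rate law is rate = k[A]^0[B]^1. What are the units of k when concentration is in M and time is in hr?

hr⁻¹

Step 1: Overall order = 0 + 1 = 1.
Step 2: rate has units M·hr⁻¹; [A]^0[B]^1 has units M^1.
Step 3: k = rate/([A]^0[B]^1), so units of k = M^(1-1)·hr⁻¹ = hr⁻¹.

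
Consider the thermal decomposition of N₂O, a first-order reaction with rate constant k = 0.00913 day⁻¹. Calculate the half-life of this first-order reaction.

75.92 day

Step 1: For a first-order reaction, t₁/₂ = ln(2)/k
Step 2: t₁/₂ = ln(2)/0.00913
Step 3: t₁/₂ = 0.6931/0.00913 = 75.92 day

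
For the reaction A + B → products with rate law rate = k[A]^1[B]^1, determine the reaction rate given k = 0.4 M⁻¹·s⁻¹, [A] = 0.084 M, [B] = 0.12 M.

0.004032 M/s

Step 1: The rate law is rate = k[A]^1[B]^1
Step 2: Substitute: rate = 0.4 × (0.084)^1 × (0.12)^1
Step 3: rate = 0.4 × 0.084 × 0.12 = 0.004032 M/s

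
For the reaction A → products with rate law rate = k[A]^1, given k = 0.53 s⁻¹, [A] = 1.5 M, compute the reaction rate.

0.795 M/s

Step 1: Identify the rate law: rate = k[A]^1
Step 2: Substitute values: rate = 0.53 × (1.5)^1
Step 3: Calculate: rate = 0.53 × 1.5 = 0.795 M/s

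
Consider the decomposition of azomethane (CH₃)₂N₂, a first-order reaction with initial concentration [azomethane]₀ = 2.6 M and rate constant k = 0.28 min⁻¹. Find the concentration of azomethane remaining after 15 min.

0.03899 M

Step 1: For a first-order reaction: [azomethane] = [azomethane]₀ × e^(-kt)
Step 2: [azomethane] = 2.6 × e^(-0.28 × 15)
Step 3: [azomethane] = 2.6 × e^(-4.2)
Step 4: [azomethane] = 2.6 × 0.0149956 = 0.03899 M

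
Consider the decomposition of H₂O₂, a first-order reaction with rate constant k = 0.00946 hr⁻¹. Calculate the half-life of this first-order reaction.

73.27 hr

Step 1: For a first-order reaction, t₁/₂ = ln(2)/k
Step 2: t₁/₂ = ln(2)/0.00946
Step 3: t₁/₂ = 0.6931/0.00946 = 73.27 hr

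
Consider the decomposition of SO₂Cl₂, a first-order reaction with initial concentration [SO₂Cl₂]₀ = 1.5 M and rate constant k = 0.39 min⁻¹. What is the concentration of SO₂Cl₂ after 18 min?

0.001341 M

Step 1: For a first-order reaction: [SO₂Cl₂] = [SO₂Cl₂]₀ × e^(-kt)
Step 2: [SO₂Cl₂] = 1.5 × e^(-0.39 × 18)
Step 3: [SO₂Cl₂] = 1.5 × e^(-7.02)
Step 4: [SO₂Cl₂] = 1.5 × 0.000893825 = 0.001341 M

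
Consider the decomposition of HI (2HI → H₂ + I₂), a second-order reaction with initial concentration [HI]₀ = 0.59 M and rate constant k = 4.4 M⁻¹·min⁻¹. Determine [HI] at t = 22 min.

0.01015 M

Step 1: For a second-order reaction: 1/[HI] = 1/[HI]₀ + kt
Step 2: 1/[HI] = 1/0.59 + 4.4 × 22
Step 3: 1/[HI] = 1.695 + 96.8 = 98.49
Step 4: [HI] = 1/98.49 = 0.01015 M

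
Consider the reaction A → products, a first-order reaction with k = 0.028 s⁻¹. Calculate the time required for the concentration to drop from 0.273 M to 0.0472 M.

62.68 s

Step 1: For first-order: t = ln([A]₀/[A])/k
Step 2: t = ln(0.273/0.0472)/0.028
Step 3: t = ln(5.784)/0.028
Step 4: t = 1.755/0.028 = 62.68 s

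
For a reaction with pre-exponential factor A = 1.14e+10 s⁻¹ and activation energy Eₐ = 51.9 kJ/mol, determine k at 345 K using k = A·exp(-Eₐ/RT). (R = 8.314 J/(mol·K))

1.58e+02 s⁻¹

Step 1: Use the Arrhenius equation: k = A × exp(-Eₐ/RT)
Step 2: Convert Eₐ to J/mol: 51.9 kJ/mol = 51900 J/mol
Step 3: Calculate the exponent: -Eₐ/(RT) = -51900/(8.314 × 345) = -18.09415
Step 4: k = 1.14e+10 × exp(-18.09415)
Step 5: k = 1.14e+10 × 1.38615e-08 = 1.5802e+02 s⁻¹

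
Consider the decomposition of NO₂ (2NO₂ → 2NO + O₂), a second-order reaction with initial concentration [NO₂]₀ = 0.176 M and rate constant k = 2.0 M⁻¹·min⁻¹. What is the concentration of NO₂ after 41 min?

0.0114 M

Step 1: For a second-order reaction: 1/[NO₂] = 1/[NO₂]₀ + kt
Step 2: 1/[NO₂] = 1/0.176 + 2.0 × 41
Step 3: 1/[NO₂] = 5.682 + 82 = 87.68
Step 4: [NO₂] = 1/87.68 = 0.0114 M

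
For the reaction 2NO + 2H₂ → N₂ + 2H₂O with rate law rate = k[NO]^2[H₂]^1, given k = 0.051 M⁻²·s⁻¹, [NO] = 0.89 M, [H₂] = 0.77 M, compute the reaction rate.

0.03111 M/s

Step 1: The rate law is rate = k[NO]^2[H₂]^1
Step 2: Substitute: rate = 0.051 × (0.89)^2 × (0.77)^1
Step 3: rate = 0.051 × 0.7921 × 0.77 = 0.0311058 M/s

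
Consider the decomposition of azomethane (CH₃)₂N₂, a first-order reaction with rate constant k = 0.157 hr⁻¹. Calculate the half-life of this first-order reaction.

4.415 hr

Step 1: For a first-order reaction, t₁/₂ = ln(2)/k
Step 2: t₁/₂ = ln(2)/0.157
Step 3: t₁/₂ = 0.6931/0.157 = 4.415 hr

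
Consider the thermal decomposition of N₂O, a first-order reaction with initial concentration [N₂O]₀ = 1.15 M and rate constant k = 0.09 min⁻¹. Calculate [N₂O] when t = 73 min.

0.001612 M

Step 1: For a first-order reaction: [N₂O] = [N₂O]₀ × e^(-kt)
Step 2: [N₂O] = 1.15 × e^(-0.09 × 73)
Step 3: [N₂O] = 1.15 × e^(-6.57)
Step 4: [N₂O] = 1.15 × 0.0014018 = 0.001612 M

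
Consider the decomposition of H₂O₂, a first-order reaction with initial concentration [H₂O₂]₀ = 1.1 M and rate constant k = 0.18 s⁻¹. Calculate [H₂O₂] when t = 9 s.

0.2177 M

Step 1: For a first-order reaction: [H₂O₂] = [H₂O₂]₀ × e^(-kt)
Step 2: [H₂O₂] = 1.1 × e^(-0.18 × 9)
Step 3: [H₂O₂] = 1.1 × e^(-1.62)
Step 4: [H₂O₂] = 1.1 × 0.197899 = 0.2177 M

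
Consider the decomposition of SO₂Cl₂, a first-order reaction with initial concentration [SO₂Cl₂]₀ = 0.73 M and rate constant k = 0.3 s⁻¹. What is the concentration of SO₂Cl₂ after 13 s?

0.01478 M

Step 1: For a first-order reaction: [SO₂Cl₂] = [SO₂Cl₂]₀ × e^(-kt)
Step 2: [SO₂Cl₂] = 0.73 × e^(-0.3 × 13)
Step 3: [SO₂Cl₂] = 0.73 × e^(-3.9)
Step 4: [SO₂Cl₂] = 0.73 × 0.0202419 = 0.01478 M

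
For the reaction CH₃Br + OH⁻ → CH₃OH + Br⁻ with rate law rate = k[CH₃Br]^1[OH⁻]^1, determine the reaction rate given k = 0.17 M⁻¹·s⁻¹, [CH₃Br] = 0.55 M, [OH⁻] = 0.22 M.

0.02057 M/s

Step 1: The rate law is rate = k[CH₃Br]^1[OH⁻]^1
Step 2: Substitute: rate = 0.17 × (0.55)^1 × (0.22)^1
Step 3: rate = 0.17 × 0.55 × 0.22 = 0.02057 M/s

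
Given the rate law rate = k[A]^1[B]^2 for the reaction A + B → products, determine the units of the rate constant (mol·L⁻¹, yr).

(mol·L⁻¹)⁻²·yr⁻¹

Step 1: Overall order = 1 + 2 = 3.
Step 2: rate has units mol·L⁻¹·yr⁻¹; [A]^1[B]^2 has units (mol·L⁻¹)^3.
Step 3: k = rate/([A]^1[B]^2), so units of k = (mol·L⁻¹)^(1-3)·yr⁻¹ = (mol·L⁻¹)⁻²·yr⁻¹.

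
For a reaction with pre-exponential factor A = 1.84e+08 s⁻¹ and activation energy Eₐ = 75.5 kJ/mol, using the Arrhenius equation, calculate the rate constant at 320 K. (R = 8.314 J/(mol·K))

8.71e-05 s⁻¹

Step 1: Use the Arrhenius equation: k = A × exp(-Eₐ/RT)
Step 2: Convert Eₐ to J/mol: 75.5 kJ/mol = 75500 J/mol
Step 3: Calculate the exponent: -Eₐ/(RT) = -75500/(8.314 × 320) = -28.37834
Step 4: k = 1.84e+08 × exp(-28.37834)
Step 5: k = 1.84e+08 × 4.73635e-13 = 8.7149e-05 s⁻¹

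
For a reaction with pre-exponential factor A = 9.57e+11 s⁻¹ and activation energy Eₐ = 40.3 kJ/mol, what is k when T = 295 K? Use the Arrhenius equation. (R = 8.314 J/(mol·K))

7.00e+04 s⁻¹

Step 1: Use the Arrhenius equation: k = A × exp(-Eₐ/RT)
Step 2: Convert Eₐ to J/mol: 40.3 kJ/mol = 40300 J/mol
Step 3: Calculate the exponent: -Eₐ/(RT) = -40300/(8.314 × 295) = -16.43134
Step 4: k = 9.57e+11 × exp(-16.43134)
Step 5: k = 9.57e+11 × 7.31071e-08 = 6.9963e+04 s⁻¹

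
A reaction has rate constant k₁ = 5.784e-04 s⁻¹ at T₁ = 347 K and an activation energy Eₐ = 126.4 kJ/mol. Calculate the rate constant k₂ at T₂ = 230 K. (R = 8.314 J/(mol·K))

1.210e-13 s⁻¹

Step 1: Use the two-temperature Arrhenius form: ln(k₂/k₁) = -Eₐ/R × (1/T₂ - 1/T₁)
Step 2: Convert Eₐ to J/mol: 126.4 kJ/mol = 126400 J/mol
Step 3: 1/T₂ - 1/T₁ = 1/230 - 1/347 = 1.465982e-03 K⁻¹
Step 4: ln(k₂/k₁) = -126400/8.314 × 1.465982e-03 = -22.28772
Step 5: k₂ = k₁ × exp(-22.28772) = 5.784e-04 × 2.09202e-10 = 1.210e-13 s⁻¹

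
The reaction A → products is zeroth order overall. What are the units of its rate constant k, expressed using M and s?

M·s⁻¹

Step 1: For overall order n, rate = k × (concentration)^n.
Step 2: Rate has units M·s⁻¹; concentration term has units M^0.
Step 3: k = rate / (concentration)^n, so units of k = M^(1-0)·s⁻¹ = M·s⁻¹.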